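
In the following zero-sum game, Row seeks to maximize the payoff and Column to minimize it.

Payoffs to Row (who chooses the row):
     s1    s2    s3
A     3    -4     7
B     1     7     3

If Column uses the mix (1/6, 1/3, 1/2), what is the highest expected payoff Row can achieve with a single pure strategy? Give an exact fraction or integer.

4

A: (3)·(1/6) + (-4)·(1/3) + (7)·(1/2) = 8/3.
B: (1)·(1/6) + (7)·(1/3) + (3)·(1/2) = 4.
The best pure response is B with expected payoff 4.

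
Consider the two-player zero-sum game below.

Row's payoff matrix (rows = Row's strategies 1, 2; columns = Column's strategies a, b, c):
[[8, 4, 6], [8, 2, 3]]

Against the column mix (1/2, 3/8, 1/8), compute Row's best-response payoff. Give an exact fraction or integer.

1: (8)·(1/2) + (4)·(3/8) + (6)·(1/8) = 25/4.
2: (8)·(1/2) + (2)·(3/8) + (3)·(1/8) = 41/8.
The best pure response is 1 with expected payoff 25/4.

25/4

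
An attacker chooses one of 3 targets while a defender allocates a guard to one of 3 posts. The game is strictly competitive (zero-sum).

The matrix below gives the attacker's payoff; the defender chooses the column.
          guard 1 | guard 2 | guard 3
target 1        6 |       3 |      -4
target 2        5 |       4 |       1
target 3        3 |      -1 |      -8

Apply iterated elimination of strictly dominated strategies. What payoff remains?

1

Column guard 2 is strictly dominated by guard 3 for the defender (-4<3, 1<4, -8<-1); eliminate guard 2.
Column guard 1 is strictly dominated by guard 3 for the defender (-4<6, 1<5, -8<3); eliminate guard 1.
Row target 3 is strictly dominated by row target 1 (-4>-8); eliminate target 3.
Row target 1 is strictly dominated by row target 2 (1>-4); eliminate target 1.
Only (target 2, guard 3) remains, with payoff 1.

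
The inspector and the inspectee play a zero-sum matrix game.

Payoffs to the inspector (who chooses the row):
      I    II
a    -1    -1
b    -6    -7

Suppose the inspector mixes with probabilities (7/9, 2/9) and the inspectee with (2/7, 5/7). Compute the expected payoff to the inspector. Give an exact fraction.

-143/63

Against (2/7, 5/7), each row's expected payoff is a: -1; b: -47/7.
Taking the (7/9, 2/9)-weighted average: (7/9)·(-1) + (2/9)·(-47/7) = -143/63.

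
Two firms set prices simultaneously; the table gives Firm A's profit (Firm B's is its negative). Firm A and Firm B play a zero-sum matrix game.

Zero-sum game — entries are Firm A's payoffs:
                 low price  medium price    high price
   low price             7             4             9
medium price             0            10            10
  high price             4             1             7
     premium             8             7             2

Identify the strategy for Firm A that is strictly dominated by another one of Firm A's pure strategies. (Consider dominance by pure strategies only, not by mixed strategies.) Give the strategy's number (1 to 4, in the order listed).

Compare high price with low price: 7 > 4, 4 > 1, 9 > 7.
So low price strictly dominates high price for Firm A; high price is strictly dominated.

3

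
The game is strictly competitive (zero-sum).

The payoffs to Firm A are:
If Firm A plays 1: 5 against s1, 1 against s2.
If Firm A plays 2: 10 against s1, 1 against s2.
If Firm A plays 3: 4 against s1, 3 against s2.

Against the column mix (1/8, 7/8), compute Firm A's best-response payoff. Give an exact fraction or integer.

25/8

1: (5)·(1/8) + (1)·(7/8) = 3/2.
2: (10)·(1/8) + (1)·(7/8) = 17/8.
3: (4)·(1/8) + (3)·(7/8) = 25/8.
The best pure response is 3 with expected payoff 25/8.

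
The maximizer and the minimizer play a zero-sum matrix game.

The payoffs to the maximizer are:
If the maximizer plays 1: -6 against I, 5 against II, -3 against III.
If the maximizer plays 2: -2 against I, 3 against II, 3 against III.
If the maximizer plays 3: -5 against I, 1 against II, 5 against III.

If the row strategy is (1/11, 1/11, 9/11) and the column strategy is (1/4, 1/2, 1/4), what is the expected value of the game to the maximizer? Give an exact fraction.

Against (1/4, 1/2, 1/4), each row's expected payoff is 1: 1/4; 2: 7/4; 3: 1/2.
Taking the (1/11, 1/11, 9/11)-weighted average: (1/11)·(1/4) + (1/11)·(7/4) + (9/11)·(1/2) = 13/22.

13/22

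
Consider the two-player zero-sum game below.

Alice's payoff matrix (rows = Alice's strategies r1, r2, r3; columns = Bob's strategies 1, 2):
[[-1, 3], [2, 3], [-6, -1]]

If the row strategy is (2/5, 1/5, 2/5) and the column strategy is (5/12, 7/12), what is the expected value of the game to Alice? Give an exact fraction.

-11/60

Against (5/12, 7/12), each row's expected payoff is r1: 4/3; r2: 31/12; r3: -37/12.
Taking the (2/5, 1/5, 2/5)-weighted average: (2/5)·(4/3) + (1/5)·(31/12) + (2/5)·(-37/12) = -11/60.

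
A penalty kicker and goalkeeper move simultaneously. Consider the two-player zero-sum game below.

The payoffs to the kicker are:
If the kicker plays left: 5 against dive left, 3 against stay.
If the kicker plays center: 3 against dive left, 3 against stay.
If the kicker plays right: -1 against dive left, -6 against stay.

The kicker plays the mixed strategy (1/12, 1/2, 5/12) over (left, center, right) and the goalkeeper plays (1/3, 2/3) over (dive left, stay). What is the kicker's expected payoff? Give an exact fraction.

0

Against (1/3, 2/3), each row's expected payoff is left: 11/3; center: 3; right: -13/3.
Taking the (1/12, 1/2, 5/12)-weighted average: (1/12)·(11/3) + (1/2)·(3) + (5/12)·(-13/3) = 0.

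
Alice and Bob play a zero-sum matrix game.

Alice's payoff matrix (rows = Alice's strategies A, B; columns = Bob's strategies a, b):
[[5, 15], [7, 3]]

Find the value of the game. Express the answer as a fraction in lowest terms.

45/7

Row minima are 5 and 3, so Alice's maximin is 5; column maxima are 7 and 15, so Bob's minimax is 7. These differ, so the equilibrium is in mixed strategies.
Let Alice play A with probability p. Bob is indifferent when 5p + 7(1−p) = 15p + 3(1−p), giving p = 2/7.
Let Bob play a with probability q. Alice is indifferent when 5q + 15(1−q) = 7q + 3(1−q), giving q = 6/7.
The value is 5·(6/7) + (15)·(1/7) = 45/7.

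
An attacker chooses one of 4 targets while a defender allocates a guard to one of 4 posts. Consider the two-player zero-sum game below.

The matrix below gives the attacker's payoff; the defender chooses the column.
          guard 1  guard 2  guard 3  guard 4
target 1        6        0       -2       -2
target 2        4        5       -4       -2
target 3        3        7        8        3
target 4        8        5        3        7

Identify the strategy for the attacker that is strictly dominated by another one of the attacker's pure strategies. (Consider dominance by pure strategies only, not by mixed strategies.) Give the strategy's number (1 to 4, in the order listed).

1

Compare target 1 with target 4: 8 > 6, 5 > 0, 3 > -2, 7 > -2.
So target 4 strictly dominates target 1 for the attacker; target 1 is strictly dominated.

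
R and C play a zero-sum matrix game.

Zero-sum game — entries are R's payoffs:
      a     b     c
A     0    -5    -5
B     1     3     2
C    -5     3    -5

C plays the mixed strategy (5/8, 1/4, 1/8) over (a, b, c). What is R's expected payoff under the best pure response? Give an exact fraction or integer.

13/8

A: (0)·(5/8) + (-5)·(1/4) + (-5)·(1/8) = -15/8.
B: (1)·(5/8) + (3)·(1/4) + (2)·(1/8) = 13/8.
C: (-5)·(5/8) + (3)·(1/4) + (-5)·(1/8) = -3.
The best pure response is B with expected payoff 13/8.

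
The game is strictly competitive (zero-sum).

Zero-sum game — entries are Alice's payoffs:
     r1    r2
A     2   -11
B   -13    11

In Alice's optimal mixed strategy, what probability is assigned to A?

Row minima are -11 and -13, so Alice's maximin is -11; column maxima are 2 and 11, so Bob's minimax is 2. These differ, so the equilibrium is in mixed strategies.
Let Alice play A with probability p. Bob is indifferent when 2p − 13(1−p) = −11p + 11(1−p), giving p = 24/37.

24/37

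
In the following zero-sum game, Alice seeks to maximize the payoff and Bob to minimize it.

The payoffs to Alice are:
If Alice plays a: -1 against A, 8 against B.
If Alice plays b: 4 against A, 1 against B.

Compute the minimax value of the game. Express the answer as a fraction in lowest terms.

11/4

Row minima are -1 and 1, so Alice's maximin is 1; column maxima are 4 and 8, so Bob's minimax is 4. These differ, so the equilibrium is in mixed strategies.
Let Alice play a with probability p. Bob is indifferent when −p + 4(1−p) = 8p + (1−p), giving p = 1/4.
Let Bob play A with probability q. Alice is indifferent when −q + 8(1−q) = 4q + (1−q), giving q = 7/12.
The value is -1·(7/12) + (8)·(5/12) = 11/4.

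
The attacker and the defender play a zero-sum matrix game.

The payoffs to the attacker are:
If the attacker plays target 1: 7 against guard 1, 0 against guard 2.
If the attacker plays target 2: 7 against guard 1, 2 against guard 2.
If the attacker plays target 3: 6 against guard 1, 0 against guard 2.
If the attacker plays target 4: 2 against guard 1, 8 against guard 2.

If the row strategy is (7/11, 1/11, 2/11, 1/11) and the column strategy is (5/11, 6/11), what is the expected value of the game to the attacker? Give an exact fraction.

410/121

Against (5/11, 6/11), each row's expected payoff is target 1: 35/11; target 2: 47/11; target 3: 30/11; target 4: 58/11.
Taking the (7/11, 1/11, 2/11, 1/11)-weighted average: (7/11)·(35/11) + (1/11)·(47/11) + (2/11)·(30/11) + (1/11)·(58/11) = 410/121.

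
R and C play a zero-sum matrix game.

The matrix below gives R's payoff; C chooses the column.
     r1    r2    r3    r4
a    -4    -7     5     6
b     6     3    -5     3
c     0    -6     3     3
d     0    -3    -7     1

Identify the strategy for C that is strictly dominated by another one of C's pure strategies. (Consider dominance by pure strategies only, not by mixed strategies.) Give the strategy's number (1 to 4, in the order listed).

1

C prefers columns that give R less. Compare r1 with r2: -7 < -4, 3 < 6, -6 < 0, -3 < 0.
So r2 strictly dominates r1 for C; r1 is strictly dominated.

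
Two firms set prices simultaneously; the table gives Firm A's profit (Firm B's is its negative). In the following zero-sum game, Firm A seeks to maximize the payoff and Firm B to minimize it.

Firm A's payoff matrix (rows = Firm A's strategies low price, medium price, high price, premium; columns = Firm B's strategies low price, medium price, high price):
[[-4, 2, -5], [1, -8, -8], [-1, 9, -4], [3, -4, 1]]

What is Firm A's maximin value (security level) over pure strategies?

The worst-case payoff for each row is low price: -5, medium price: -8, high price: -4, premium: -4.
The best of these is -4.

-4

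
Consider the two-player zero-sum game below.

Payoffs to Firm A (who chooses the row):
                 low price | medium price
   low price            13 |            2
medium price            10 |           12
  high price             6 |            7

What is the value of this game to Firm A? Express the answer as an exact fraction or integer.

136/13

Row high price is strictly dominated by row medium price, so Firm A never plays it.
The remaining 2×2 game on (low price, medium price) × (low price, medium price) has no saddle point. Let Firm A play low price with probability p; indifference gives 13p + 10(1−p) = 2p + 12(1−p), so p = 2/13.
Similarly Firm B's optimal q on low price is 10/13, and the value is 13·(10/13) + (2)·(3/13) = 136/13.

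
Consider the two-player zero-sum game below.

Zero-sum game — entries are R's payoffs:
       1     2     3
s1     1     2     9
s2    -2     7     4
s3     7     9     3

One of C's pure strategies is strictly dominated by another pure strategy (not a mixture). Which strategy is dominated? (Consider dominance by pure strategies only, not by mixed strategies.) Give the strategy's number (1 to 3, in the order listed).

C prefers columns that give R less. Compare 2 with 1: 1 < 2, -2 < 7, 7 < 9.
So 1 strictly dominates 2 for C; 2 is strictly dominated.

2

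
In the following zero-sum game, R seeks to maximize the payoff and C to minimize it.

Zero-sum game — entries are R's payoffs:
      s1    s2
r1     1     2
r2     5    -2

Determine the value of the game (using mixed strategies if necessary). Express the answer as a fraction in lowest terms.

Row minima are 1 and -2, so R's maximin is 1; column maxima are 5 and 2, so C's minimax is 2. These differ, so the equilibrium is in mixed strategies.
Let R play r1 with probability p. C is indifferent when p + 5(1−p) = 2p − 2(1−p), giving p = 7/8.
Let C play s1 with probability q. R is indifferent when q + 2(1−q) = 5q − 2(1−q), giving q = 1/2.
The value is 1·(1/2) + (2)·(1/2) = 3/2.

3/2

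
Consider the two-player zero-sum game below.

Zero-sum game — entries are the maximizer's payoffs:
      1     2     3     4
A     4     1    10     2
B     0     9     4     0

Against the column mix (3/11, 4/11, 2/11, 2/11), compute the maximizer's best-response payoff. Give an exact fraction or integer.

A: (4)·(3/11) + (1)·(4/11) + (10)·(2/11) + (2)·(2/11) = 40/11.
B: (0)·(3/11) + (9)·(4/11) + (4)·(2/11) + (0)·(2/11) = 4.
The best pure response is B with expected payoff 4.

4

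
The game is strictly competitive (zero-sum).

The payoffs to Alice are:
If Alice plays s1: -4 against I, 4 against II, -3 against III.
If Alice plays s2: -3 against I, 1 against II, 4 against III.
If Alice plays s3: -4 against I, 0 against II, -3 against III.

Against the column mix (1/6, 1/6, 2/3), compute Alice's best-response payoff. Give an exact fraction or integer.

7/3

s1: (-4)·(1/6) + (4)·(1/6) + (-3)·(2/3) = -2.
s2: (-3)·(1/6) + (1)·(1/6) + (4)·(2/3) = 7/3.
s3: (-4)·(1/6) + (0)·(1/6) + (-3)·(2/3) = -8/3.
The best pure response is s2 with expected payoff 7/3.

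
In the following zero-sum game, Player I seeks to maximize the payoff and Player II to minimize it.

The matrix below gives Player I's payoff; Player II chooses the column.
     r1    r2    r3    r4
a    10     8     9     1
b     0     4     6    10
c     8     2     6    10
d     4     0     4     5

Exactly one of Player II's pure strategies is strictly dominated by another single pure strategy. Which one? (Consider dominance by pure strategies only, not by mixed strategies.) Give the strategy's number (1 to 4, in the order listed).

Player II prefers columns that give Player I less. Compare r3 with r2: 8 < 9, 4 < 6, 2 < 6, 0 < 4.
So r2 strictly dominates r3 for Player II; r3 is strictly dominated.

3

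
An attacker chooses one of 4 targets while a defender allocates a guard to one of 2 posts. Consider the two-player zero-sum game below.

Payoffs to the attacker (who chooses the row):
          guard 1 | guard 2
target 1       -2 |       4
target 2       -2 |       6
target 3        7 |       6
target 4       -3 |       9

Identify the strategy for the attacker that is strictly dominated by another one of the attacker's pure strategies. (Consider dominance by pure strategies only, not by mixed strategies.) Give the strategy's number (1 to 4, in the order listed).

1

Compare target 1 with target 3: 7 > -2, 6 > 4.
So target 3 strictly dominates target 1 for the attacker; target 1 is strictly dominated.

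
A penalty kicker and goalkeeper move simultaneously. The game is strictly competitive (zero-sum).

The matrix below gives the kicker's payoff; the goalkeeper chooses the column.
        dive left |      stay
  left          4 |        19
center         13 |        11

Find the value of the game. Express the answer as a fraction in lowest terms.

Row minima are 4 and 11, so the kicker's maximin is 11; column maxima are 13 and 19, so the goalkeeper's minimax is 13. These differ, so the equilibrium is in mixed strategies.
Let the kicker play left with probability p. The goalkeeper is indifferent when 4p + 13(1−p) = 19p + 11(1−p), giving p = 2/17.
Let the goalkeeper play dive left with probability q. The kicker is indifferent when 4q + 19(1−q) = 13q + 11(1−q), giving q = 8/17.
The value is 4·(8/17) + (19)·(9/17) = 203/17.

203/17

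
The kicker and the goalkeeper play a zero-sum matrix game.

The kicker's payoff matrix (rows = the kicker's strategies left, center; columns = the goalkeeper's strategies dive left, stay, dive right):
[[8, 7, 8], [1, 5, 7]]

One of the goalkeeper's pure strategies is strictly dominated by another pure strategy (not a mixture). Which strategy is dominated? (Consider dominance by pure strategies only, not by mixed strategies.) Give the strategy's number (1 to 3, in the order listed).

The goalkeeper prefers columns that give the kicker less. Compare dive right with stay: 7 < 8, 5 < 7.
So stay strictly dominates dive right for the goalkeeper; dive right is strictly dominated.

3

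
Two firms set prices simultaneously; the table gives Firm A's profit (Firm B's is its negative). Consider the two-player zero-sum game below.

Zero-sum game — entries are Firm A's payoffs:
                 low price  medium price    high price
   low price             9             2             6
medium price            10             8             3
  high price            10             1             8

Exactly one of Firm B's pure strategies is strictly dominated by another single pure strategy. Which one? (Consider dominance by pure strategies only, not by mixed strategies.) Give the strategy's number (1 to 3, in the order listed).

1

Firm B prefers columns that give Firm A less. Compare low price with medium price: 2 < 9, 8 < 10, 1 < 10.
So medium price strictly dominates low price for Firm B; low price is strictly dominated.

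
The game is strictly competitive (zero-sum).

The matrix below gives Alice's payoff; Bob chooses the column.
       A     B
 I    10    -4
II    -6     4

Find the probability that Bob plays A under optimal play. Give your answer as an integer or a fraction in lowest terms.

1/3

Row minima are -4 and -6, so Alice's maximin is -4; column maxima are 10 and 4, so Bob's minimax is 4. These differ, so the equilibrium is in mixed strategies.
Let Bob play A with probability q. Alice is indifferent when 10q − 4(1−q) = −6q + 4(1−q), giving q = 1/3.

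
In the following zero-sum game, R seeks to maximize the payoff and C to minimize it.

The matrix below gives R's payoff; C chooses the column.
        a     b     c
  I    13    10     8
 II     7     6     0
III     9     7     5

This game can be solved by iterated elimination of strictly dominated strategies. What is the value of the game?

Column a is strictly dominated by b for C (10<13, 6<7, 7<9); eliminate a.
Column b is strictly dominated by c for C (8<10, 0<6, 5<7); eliminate b.
Row III is strictly dominated by row I (8>5); eliminate III.
Row II is strictly dominated by row I (8>0); eliminate II.
Only (I, c) remains, with payoff 8.

8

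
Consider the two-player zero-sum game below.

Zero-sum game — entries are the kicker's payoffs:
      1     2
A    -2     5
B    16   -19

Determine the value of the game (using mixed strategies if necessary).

1

Row minima are -2 and -19, so the kicker's maximin is -2; column maxima are 16 and 5, so the goalkeeper's minimax is 5. These differ, so the equilibrium is in mixed strategies.
Let the kicker play A with probability p. The goalkeeper is indifferent when −2p + 16(1−p) = 5p − 19(1−p), giving p = 5/6.
Let the goalkeeper play 1 with probability q. The kicker is indifferent when −2q + 5(1−q) = 16q − 19(1−q), giving q = 4/7.
The value is -2·(4/7) + (5)·(3/7) = 1.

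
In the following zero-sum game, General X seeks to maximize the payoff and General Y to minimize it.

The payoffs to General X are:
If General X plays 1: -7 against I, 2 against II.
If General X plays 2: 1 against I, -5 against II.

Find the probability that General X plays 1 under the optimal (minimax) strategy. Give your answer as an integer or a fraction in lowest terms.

Row minima are -7 and -5, so General X's maximin is -5; column maxima are 1 and 2, so General Y's minimax is 1. These differ, so the equilibrium is in mixed strategies.
Let General X play 1 with probability p. General Y is indifferent when −7p + (1−p) = 2p − 5(1−p), giving p = 2/5.

2/5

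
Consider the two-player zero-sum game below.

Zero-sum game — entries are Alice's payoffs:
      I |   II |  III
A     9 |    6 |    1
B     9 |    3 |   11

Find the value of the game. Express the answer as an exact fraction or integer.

Column I is strictly dominated by II for Bob (it gives Alice more in every row).
The remaining 2×2 game on (A, B) × (II, III) has no saddle point. Let Alice play A with probability p; indifference gives 6p + 3(1−p) = p + 11(1−p), so p = 8/13.
Similarly Bob's optimal q on II is 10/13, and the value is 6·(10/13) + (1)·(3/13) = 63/13.

63/13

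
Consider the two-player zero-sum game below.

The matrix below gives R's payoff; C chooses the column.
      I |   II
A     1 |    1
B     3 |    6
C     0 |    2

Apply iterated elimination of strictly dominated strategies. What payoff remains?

3

Row C is strictly dominated by row B (3>0, 6>2); eliminate C.
Row A is strictly dominated by row B (3>1, 6>1); eliminate A.
Column II is strictly dominated by I for C (3<6); eliminate II.
Only (B, I) remains, with payoff 3.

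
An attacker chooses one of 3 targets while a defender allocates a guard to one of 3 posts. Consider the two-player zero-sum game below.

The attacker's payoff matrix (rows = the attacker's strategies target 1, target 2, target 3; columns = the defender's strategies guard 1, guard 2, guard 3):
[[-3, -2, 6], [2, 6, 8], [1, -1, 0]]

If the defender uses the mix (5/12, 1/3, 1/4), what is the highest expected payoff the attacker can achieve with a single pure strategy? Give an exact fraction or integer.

target 1: (-3)·(5/12) + (-2)·(1/3) + (6)·(1/4) = -5/12.
target 2: (2)·(5/12) + (6)·(1/3) + (8)·(1/4) = 29/6.
target 3: (1)·(5/12) + (-1)·(1/3) + (0)·(1/4) = 1/12.
The best pure response is target 2 with expected payoff 29/6.

29/6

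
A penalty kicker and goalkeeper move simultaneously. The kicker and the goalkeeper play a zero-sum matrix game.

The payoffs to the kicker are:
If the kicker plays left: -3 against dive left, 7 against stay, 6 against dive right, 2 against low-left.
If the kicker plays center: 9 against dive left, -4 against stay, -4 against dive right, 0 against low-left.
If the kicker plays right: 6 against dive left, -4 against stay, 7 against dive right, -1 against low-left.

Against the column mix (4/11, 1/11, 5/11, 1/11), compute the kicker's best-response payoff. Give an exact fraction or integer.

54/11

left: (-3)·(4/11) + (7)·(1/11) + (6)·(5/11) + (2)·(1/11) = 27/11.
center: (9)·(4/11) + (-4)·(1/11) + (-4)·(5/11) + (0)·(1/11) = 12/11.
right: (6)·(4/11) + (-4)·(1/11) + (7)·(5/11) + (-1)·(1/11) = 54/11.
The best pure response is right with expected payoff 54/11.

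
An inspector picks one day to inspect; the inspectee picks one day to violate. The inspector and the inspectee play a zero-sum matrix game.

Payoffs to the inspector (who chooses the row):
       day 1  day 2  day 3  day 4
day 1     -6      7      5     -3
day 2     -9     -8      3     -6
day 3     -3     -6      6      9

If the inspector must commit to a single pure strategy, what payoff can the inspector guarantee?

The worst-case payoff for each row is day 1: -6, day 2: -9, day 3: -6.
The best of these is -6.

-6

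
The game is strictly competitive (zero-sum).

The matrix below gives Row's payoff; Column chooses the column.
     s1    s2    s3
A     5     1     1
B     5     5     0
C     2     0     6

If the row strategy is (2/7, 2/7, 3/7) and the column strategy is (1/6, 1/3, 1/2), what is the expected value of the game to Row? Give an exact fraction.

55/21

Against (1/6, 1/3, 1/2), each row's expected payoff is A: 5/3; B: 5/2; C: 10/3.
Taking the (2/7, 2/7, 3/7)-weighted average: (2/7)·(5/3) + (2/7)·(5/2) + (3/7)·(10/3) = 55/21.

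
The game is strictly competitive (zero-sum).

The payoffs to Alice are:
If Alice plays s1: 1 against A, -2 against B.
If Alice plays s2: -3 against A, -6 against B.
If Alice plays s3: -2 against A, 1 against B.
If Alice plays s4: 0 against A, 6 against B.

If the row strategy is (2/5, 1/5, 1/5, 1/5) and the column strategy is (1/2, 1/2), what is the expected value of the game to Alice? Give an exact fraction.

Against (1/2, 1/2), each row's expected payoff is s1: -1/2; s2: -9/2; s3: -1/2; s4: 3.
Taking the (2/5, 1/5, 1/5, 1/5)-weighted average: (2/5)·(-1/2) + (1/5)·(-9/2) + (1/5)·(-1/2) + (1/5)·(3) = -3/5.

-3/5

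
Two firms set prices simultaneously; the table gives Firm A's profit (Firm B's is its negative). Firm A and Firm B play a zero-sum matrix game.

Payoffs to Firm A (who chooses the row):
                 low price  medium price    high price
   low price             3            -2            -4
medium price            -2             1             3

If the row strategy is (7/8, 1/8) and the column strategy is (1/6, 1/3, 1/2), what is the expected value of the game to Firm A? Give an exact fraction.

Against (1/6, 1/3, 1/2), each row's expected payoff is low price: -13/6; medium price: 3/2.
Taking the (7/8, 1/8)-weighted average: (7/8)·(-13/6) + (1/8)·(3/2) = -41/24.

-41/24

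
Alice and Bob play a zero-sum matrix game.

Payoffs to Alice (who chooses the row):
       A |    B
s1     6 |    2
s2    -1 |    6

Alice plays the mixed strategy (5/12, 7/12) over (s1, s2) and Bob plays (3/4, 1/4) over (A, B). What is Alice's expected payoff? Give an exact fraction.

121/48

Against (3/4, 1/4), each row's expected payoff is s1: 5; s2: 3/4.
Taking the (5/12, 7/12)-weighted average: (5/12)·(5) + (7/12)·(3/4) = 121/48.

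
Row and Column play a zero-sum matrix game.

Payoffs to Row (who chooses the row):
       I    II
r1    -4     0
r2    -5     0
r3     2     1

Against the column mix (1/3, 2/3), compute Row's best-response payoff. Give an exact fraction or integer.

4/3

r1: (-4)·(1/3) + (0)·(2/3) = -4/3.
r2: (-5)·(1/3) + (0)·(2/3) = -5/3.
r3: (2)·(1/3) + (1)·(2/3) = 4/3.
The best pure response is r3 with expected payoff 4/3.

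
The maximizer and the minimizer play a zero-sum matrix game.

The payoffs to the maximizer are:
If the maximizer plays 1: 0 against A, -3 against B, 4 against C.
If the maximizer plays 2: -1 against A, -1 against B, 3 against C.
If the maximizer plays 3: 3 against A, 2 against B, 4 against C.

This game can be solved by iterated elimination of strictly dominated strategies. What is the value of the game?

2

Row 2 is strictly dominated by row 3 (3>-1, 2>-1, 4>3); eliminate 2.
Column C is strictly dominated by A for the minimizer (0<4, 3<4); eliminate C.
Row 1 is strictly dominated by row 3 (3>0, 2>-3); eliminate 1.
Column A is strictly dominated by B for the minimizer (2<3); eliminate A.
Only (3, B) remains, with payoff 2.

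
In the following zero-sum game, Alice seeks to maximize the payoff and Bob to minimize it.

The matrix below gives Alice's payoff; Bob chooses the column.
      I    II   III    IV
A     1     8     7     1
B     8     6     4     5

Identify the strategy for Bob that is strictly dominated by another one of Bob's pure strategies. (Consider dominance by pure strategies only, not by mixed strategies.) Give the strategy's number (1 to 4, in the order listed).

2

Bob prefers columns that give Alice less. Compare II with III: 7 < 8, 4 < 6.
So III strictly dominates II for Bob; II is strictly dominated.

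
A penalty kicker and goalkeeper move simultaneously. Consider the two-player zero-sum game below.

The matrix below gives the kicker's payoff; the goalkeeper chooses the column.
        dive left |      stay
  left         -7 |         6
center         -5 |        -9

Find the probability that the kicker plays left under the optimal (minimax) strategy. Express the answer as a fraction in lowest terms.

Row minima are -7 and -9, so the kicker's maximin is -7; column maxima are -5 and 6, so the goalkeeper's minimax is -5. These differ, so the equilibrium is in mixed strategies.
Let the kicker play left with probability p. The goalkeeper is indifferent when −7p − 5(1−p) = 6p − 9(1−p), giving p = 4/17.

4/17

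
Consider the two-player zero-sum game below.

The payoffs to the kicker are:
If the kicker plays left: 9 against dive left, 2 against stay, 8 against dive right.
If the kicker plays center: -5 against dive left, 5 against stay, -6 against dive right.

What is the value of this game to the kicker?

Column dive left is strictly dominated by dive right for the goalkeeper (it gives the kicker more in every row).
The remaining 2×2 game on (left, center) × (stay, dive right) has no saddle point. Let the kicker play left with probability p; indifference gives 2p + 5(1−p) = 8p − 6(1−p), so p = 11/17.
Similarly the goalkeeper's optimal q on stay is 14/17, and the value is 2·(14/17) + (8)·(3/17) = 52/17.

52/17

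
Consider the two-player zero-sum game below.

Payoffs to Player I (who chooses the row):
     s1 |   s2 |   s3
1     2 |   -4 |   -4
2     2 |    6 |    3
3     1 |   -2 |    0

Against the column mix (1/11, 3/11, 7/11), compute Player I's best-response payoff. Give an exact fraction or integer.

1: (2)·(1/11) + (-4)·(3/11) + (-4)·(7/11) = -38/11.
2: (2)·(1/11) + (6)·(3/11) + (3)·(7/11) = 41/11.
3: (1)·(1/11) + (-2)·(3/11) + (0)·(7/11) = -5/11.
The best pure response is 2 with expected payoff 41/11.

41/11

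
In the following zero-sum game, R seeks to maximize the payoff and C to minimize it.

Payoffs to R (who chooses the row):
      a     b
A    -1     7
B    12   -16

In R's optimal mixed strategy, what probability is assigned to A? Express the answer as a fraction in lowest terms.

7/9

Row minima are -1 and -16, so R's maximin is -1; column maxima are 12 and 7, so C's minimax is 7. These differ, so the equilibrium is in mixed strategies.
Let R play A with probability p. C is indifferent when −p + 12(1−p) = 7p − 16(1−p), giving p = 7/9.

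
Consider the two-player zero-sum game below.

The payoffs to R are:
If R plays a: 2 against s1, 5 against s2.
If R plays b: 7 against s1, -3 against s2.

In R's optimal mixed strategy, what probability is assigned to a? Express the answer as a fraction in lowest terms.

Row minima are 2 and -3, so R's maximin is 2; column maxima are 7 and 5, so C's minimax is 5. These differ, so the equilibrium is in mixed strategies.
Let R play a with probability p. C is indifferent when 2p + 7(1−p) = 5p − 3(1−p), giving p = 10/13.

10/13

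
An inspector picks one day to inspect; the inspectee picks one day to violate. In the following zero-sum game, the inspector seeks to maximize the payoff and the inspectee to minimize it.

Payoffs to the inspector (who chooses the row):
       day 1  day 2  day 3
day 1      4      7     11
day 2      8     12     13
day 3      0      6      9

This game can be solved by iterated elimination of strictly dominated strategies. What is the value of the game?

Row day 1 is strictly dominated by row day 2 (8>4, 12>7, 13>11); eliminate day 1.
Row day 3 is strictly dominated by row day 2 (8>0, 12>6, 13>9); eliminate day 3.
Column day 2 is strictly dominated by day 1 for the inspectee (8<12); eliminate day 2.
Column day 3 is strictly dominated by day 1 for the inspectee (8<13); eliminate day 3.
Only (day 2, day 1) remains, with payoff 8.

8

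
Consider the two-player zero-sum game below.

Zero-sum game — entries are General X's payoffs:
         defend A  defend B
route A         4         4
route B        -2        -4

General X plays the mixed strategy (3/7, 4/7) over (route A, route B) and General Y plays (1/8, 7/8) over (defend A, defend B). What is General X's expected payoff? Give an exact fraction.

Against (1/8, 7/8), each row's expected payoff is route A: 4; route B: -15/4.
Taking the (3/7, 4/7)-weighted average: (3/7)·(4) + (4/7)·(-15/4) = -3/7.

-3/7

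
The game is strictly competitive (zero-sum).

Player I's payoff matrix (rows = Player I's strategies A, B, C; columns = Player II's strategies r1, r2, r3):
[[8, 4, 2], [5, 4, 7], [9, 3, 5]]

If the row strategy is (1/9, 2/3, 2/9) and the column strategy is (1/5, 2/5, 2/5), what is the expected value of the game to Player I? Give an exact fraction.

Against (1/5, 2/5, 2/5), each row's expected payoff is A: 4; B: 27/5; C: 5.
Taking the (1/9, 2/3, 2/9)-weighted average: (1/9)·(4) + (2/3)·(27/5) + (2/9)·(5) = 232/45.

232/45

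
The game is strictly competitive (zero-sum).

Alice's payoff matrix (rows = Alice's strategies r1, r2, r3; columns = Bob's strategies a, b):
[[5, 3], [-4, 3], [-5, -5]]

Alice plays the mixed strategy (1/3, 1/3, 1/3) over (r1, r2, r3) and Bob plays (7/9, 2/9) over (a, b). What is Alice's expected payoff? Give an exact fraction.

-26/27

Against (7/9, 2/9), each row's expected payoff is r1: 41/9; r2: -22/9; r3: -5.
Taking the (1/3, 1/3, 1/3)-weighted average: (1/3)·(41/9) + (1/3)·(-22/9) + (1/3)·(-5) = -26/27.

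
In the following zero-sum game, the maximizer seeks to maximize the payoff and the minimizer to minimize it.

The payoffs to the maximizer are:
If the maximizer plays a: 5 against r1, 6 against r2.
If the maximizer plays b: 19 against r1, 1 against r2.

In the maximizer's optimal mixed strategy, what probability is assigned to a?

Row minima are 5 and 1, so the maximizer's maximin is 5; column maxima are 19 and 6, so the minimizer's minimax is 6. These differ, so the equilibrium is in mixed strategies.
Let the maximizer play a with probability p. The minimizer is indifferent when 5p + 19(1−p) = 6p + (1−p), giving p = 18/19.

18/19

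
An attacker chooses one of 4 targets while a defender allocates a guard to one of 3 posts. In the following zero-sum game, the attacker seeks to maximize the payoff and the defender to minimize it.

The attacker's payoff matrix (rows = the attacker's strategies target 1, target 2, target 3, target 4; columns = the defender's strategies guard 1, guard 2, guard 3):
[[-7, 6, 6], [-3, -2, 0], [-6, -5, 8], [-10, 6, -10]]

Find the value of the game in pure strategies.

Row minima: -7, -3, -6, -10 → the attacker's maximin is -3.
Column maxima: -3, 6, 8 → the defender's minimax is -3.
They coincide at (target 2, guard 1), so the value is -3.

-3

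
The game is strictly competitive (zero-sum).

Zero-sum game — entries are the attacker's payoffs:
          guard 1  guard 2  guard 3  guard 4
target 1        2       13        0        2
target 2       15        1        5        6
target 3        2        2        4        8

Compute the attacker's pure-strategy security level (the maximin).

2

The worst-case payoff for each row is target 1: 0, target 2: 1, target 3: 2.
The best of these is 2.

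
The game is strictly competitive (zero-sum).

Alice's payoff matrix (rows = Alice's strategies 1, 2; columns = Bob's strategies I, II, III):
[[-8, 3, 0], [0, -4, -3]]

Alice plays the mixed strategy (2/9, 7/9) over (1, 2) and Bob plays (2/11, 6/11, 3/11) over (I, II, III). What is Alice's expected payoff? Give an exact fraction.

Against (2/11, 6/11, 3/11), each row's expected payoff is 1: 2/11; 2: -3.
Taking the (2/9, 7/9)-weighted average: (2/9)·(2/11) + (7/9)·(-3) = -227/99.

-227/99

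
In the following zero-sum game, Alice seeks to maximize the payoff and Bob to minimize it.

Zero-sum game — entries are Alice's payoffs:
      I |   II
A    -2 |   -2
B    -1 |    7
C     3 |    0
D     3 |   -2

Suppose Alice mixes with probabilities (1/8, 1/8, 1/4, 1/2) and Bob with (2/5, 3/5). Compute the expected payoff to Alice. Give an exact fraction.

Against (2/5, 3/5), each row's expected payoff is A: -2; B: 19/5; C: 6/5; D: 0.
Taking the (1/8, 1/8, 1/4, 1/2)-weighted average: (1/8)·(-2) + (1/8)·(19/5) + (1/4)·(6/5) + (1/2)·(0) = 21/40.

21/40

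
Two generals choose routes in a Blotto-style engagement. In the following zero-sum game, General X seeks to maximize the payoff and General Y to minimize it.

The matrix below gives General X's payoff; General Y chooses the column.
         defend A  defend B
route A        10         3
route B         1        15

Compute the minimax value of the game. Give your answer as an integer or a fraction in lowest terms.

Row minima are 3 and 1, so General X's maximin is 3; column maxima are 10 and 15, so General Y's minimax is 10. These differ, so the equilibrium is in mixed strategies.
Let General X play route A with probability p. General Y is indifferent when 10p + (1−p) = 3p + 15(1−p), giving p = 2/3.
Let General Y play defend A with probability q. General X is indifferent when 10q + 3(1−q) = q + 15(1−q), giving q = 4/7.
The value is 10·(4/7) + (3)·(3/7) = 7.

7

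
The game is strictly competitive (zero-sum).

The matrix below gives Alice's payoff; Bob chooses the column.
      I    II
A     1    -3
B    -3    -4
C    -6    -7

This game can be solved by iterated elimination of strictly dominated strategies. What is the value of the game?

Column I is strictly dominated by II for Bob (-3<1, -4<-3, -7<-6); eliminate I.
Row C is strictly dominated by row A (-3>-7); eliminate C.
Row B is strictly dominated by row A (-3>-4); eliminate B.
Only (A, II) remains, with payoff -3.

-3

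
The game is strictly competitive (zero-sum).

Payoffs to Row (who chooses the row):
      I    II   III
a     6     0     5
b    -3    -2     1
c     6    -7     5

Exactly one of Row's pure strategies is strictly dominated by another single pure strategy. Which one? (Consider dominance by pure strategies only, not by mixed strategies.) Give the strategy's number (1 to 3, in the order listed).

2

Compare b with a: 6 > -3, 0 > -2, 5 > 1.
So a strictly dominates b for Row; b is strictly dominated.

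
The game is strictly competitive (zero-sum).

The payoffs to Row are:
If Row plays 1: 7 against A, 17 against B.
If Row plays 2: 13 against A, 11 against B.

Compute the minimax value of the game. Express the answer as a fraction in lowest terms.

12

Row minima are 7 and 11, so Row's maximin is 11; column maxima are 13 and 17, so Column's minimax is 13. These differ, so the equilibrium is in mixed strategies.
Let Row play 1 with probability p. Column is indifferent when 7p + 13(1−p) = 17p + 11(1−p), giving p = 1/6.
Let Column play A with probability q. Row is indifferent when 7q + 17(1−q) = 13q + 11(1−q), giving q = 1/2.
The value is 7·(1/2) + (17)·(1/2) = 12.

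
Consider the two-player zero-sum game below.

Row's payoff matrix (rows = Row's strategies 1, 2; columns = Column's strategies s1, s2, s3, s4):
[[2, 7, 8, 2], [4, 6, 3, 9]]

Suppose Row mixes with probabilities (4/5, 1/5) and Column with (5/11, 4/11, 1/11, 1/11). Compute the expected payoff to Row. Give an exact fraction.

248/55

Against (5/11, 4/11, 1/11, 1/11), each row's expected payoff is 1: 48/11; 2: 56/11.
Taking the (4/5, 1/5)-weighted average: (4/5)·(48/11) + (1/5)·(56/11) = 248/55.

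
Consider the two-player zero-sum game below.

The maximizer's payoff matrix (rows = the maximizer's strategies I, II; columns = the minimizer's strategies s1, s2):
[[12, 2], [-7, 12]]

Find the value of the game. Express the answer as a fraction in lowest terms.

Row minima are 2 and -7, so the maximizer's maximin is 2; column maxima are 12 and 12, so the minimizer's minimax is 12. These differ, so the equilibrium is in mixed strategies.
Let the maximizer play I with probability p. The minimizer is indifferent when 12p − 7(1−p) = 2p + 12(1−p), giving p = 19/29.
Let the minimizer play s1 with probability q. The maximizer is indifferent when 12q + 2(1−q) = −7q + 12(1−q), giving q = 10/29.
The value is 12·(10/29) + (2)·(19/29) = 158/29.

158/29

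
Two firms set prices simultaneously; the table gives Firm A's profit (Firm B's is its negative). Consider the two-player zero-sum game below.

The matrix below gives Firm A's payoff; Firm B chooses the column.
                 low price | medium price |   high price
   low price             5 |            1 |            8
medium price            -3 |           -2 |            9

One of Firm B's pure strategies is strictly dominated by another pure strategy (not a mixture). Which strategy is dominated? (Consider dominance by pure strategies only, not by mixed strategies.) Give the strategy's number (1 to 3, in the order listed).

3

Firm B prefers columns that give Firm A less. Compare high price with low price: 5 < 8, -3 < 9.
So low price strictly dominates high price for Firm B; high price is strictly dominated.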